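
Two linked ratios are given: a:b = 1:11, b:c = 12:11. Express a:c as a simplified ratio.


Given a:b = 1:11 and b:c = 12:11
Make b consistent. Multiply first ratio by 12: a:b = 12:132
Multiply second ratio by 11: b:c = 132:121
Now b = 132 in both, so a:b:c = 12:132:121
Therefore a:c = 12:121
Simplify by GCD: a:c = 12:121

12:121


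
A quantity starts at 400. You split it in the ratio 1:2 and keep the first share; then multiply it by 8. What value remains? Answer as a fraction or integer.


Start with 400.
Step 1: Split 1:2, first share = 400 * 1/3 = 400/3
Step 2: Multiply by 8: 400/3 * 8 = 3200/3
Final result = 3200/3

3200/3


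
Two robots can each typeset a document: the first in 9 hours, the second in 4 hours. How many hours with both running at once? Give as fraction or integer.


Rate of A = 1/9 job per hour
Rate of B = 1/4 job per hour
Combined rate = 1/9 + 1/4
Find common denominator: (4 + 9)/(9*4) = 13/36
Combined rate = 13/36 job per hour
Time together = 1 / (13/36) = 36/13 hours

36/13


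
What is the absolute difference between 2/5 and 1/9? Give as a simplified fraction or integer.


Simplify: 2/5 = 2/5 and 1/9 = 1/9
Find common denominator: LCD = 45
Convert: 18/45 and 5/45
Difference = |18 - 5|/45 = 13/45
Simplified = 13/45

13/45


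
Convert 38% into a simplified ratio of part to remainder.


Part = 38%, Remainder = 62%
Ratio = 38:62
GCD(38, 62) = 2
Simplify: 19:31 = 19:31

19:31


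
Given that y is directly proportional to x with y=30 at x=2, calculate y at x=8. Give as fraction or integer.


Direct proportion: y = kx
Find k: k = 30/2 = 15
Compute y at x=8: y = 15 * 8
y = 120

120


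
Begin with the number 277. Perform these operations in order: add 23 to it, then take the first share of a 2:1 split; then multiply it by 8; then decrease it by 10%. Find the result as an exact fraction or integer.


Start with 277.
Step 1: Add 23: 277+23=300; split 2:1 first = 300*2/3 = 200
Step 2: Multiply by 8: 200 * 8 = 1600
Step 3: Decrease by 10%: 1600 * 90/100 = 1440
Final result = 1440

1440


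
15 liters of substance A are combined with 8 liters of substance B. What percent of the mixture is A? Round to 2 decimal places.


Volume of A = 15 L
Volume of B = 8 L
Total volume = 15 + 8 = 23 L
Percentage of A = (15/23) * 100
= 65.22%

65.22


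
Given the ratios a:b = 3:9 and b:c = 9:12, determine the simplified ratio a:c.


Given a:b = 3:9 and b:c = 9:12
Make b consistent. Multiply first ratio by 9: a:b = 27:81
Multiply second ratio by 9: b:c = 81:108
Now b = 81 in both, so a:b:c = 27:81:108
Therefore a:c = 27:108
Simplify by GCD: a:c = 1:4

1:4


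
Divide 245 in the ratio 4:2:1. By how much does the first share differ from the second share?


Total parts = 4 + 2 + 1 = 7
Value per part = 245 / 7 = 35
Shares: 4*35=140, 2*35=70, 1*35=35
First share = 140, second share = 70
Difference = |140 - 70| = 70

70


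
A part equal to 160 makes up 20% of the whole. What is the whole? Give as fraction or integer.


Given: 160 is 20% of the whole
Set up: 160 = 20/100 * whole
whole = 160 * 100 / 20
whole = 16000 / 20
whole = 800

800


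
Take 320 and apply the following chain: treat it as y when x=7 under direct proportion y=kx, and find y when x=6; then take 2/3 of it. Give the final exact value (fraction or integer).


Start with 320.
Step 1: Direct prop: k = (320)/7; new y = k*6 = 320*6/7 = 1920/7
Step 2: Take 2/3: 1920/7 * 2/3 = 1280/7
Final result = 1280/7

1280/7


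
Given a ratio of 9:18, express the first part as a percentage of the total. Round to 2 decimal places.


Total parts = 9 + 18 = 27
First part fraction = 9/27
Percentage = (9/27) * 100
= 0.333333 * 100
= 33.33%

33.33


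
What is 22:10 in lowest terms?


Find GCD(22, 10)
GCD = 2
Divide both by 2: 22/2 = 11, 10/2 = 5
Simplified ratio = 11:5

11:5


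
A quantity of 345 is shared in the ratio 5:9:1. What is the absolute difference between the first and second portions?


Total parts = 5 + 9 + 1 = 15
Value per part = 345 / 15 = 23
Shares: 5*23=115, 9*23=207, 1*23=23
First share = 115, second share = 207
Difference = |115 - 207| = 92

92


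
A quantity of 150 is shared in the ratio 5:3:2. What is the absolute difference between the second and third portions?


Total parts = 5 + 3 + 2 = 10
Value per part = 150 / 10 = 15
Shares: 5*15=75, 3*15=45, 2*15=30
Second share = 45, third share = 30
Difference = |45 - 30| = 15

15


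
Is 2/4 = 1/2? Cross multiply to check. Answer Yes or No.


Cross multiply to check 2/4 = 1/2
Left cross product: 2 * 2 = 4
Right cross product: 4 * 1 = 4
4 = 4
Equal, so proportions match => Yes

Yes


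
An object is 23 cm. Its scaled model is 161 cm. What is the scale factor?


Original length = 23 cm
Scaled length = 161 cm
Scale factor = 161 / 23
= 7

7


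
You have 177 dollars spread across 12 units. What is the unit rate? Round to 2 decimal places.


Total dollars = 177
Number of units = 12
Unit rate = 177 / 12
= 14.75 dollars per unit

14.75


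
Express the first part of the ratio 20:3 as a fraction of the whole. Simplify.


Total parts = 20 + 3 = 23
First part fraction = 20/23
Simplify: 20/23 = 20/23

20/23


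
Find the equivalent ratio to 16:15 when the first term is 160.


Original ratio: 16:15
First term target: 160
Scale factor = 160 / 16 = 10
Multiply second term: 15 * 10 = 150
Equivalent ratio = 160:150

160:150


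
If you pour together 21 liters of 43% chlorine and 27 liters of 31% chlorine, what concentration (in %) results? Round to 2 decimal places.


Solute in mixture 1 = 43% of 21 L = 21*43/100 = 903/100 L
Solute in mixture 2 = 31% of 27 L = 27*31/100 = 837/100 L
Total solute = 903/100 + 837/100 = 87/5 L
Total volume = 21 + 27 = 48 L
Final concentration = 87/5/48 * 100 = 36.25%

36.25


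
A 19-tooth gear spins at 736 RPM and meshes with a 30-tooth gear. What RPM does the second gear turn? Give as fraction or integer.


Gear ratio: teeth_A * RPM_A = teeth_B * RPM_B
19 * 736 = 30 * RPM_B
13984 = 30 * RPM_B
RPM_B = 13984 / 30
RPM_B = 6992/15

6992/15


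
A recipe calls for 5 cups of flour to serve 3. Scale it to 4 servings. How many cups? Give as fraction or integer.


Original: 5 cups for 3 servings
Target servings = 4
Scaling factor = 4/3
New amount = 5 * 4/3
= 20/3
= 20/3 cups

20/3


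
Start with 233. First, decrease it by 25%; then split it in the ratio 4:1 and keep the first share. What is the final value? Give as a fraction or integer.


Start with 233.
Step 1: Decrease by 25%: 233 * 75/100 = 699/4
Step 2: Split 4:1, first share = 699/4 * 4/5 = 699/5
Final result = 699/5

699/5


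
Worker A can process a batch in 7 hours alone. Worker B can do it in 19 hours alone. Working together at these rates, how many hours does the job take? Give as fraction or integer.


Rate of A = 1/7 job per hour
Rate of B = 1/19 job per hour
Combined rate = 1/7 + 1/19
Find common denominator: (19 + 7)/(7*19) = 26/133
Combined rate = 26/133 job per hour
Time together = 1 / (26/133) = 133/26 hours

133/26


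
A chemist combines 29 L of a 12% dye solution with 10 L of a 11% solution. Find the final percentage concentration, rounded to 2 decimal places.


Solute in mixture 1 = 12% of 29 L = 29*12/100 = 87/25 L
Solute in mixture 2 = 11% of 10 L = 10*11/100 = 11/10 L
Total solute = 87/25 + 11/10 = 229/50 L
Total volume = 29 + 10 = 39 L
Final concentration = 229/50/39 * 100 = 11.74%

11.74


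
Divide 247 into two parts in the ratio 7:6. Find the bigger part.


Total parts = 7 + 6 = 13
Value per part = 247 / 13 = 19
First share = 7 * 19 = 133
Second share = 6 * 19 = 114
Larger share = 133

133


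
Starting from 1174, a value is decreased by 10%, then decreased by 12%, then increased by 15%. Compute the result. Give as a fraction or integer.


Start: 1174
Step 1: decrease by 10% => multiply by 90/100
  1174 * 90/100 = 5283/5
Step 2: decrease by 12% => multiply by 88/100
  5283/5 * 88/100 = 116226/125
Step 3: increase by 15% => multiply by 115/100
  116226/125 * 115/100 = 1336599/1250
Final value = 1336599/1250

1336599/1250


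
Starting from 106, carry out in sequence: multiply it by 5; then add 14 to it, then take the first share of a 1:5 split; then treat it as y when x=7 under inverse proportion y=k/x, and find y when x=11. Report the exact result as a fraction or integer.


Start with 106.
Step 1: Multiply by 5: 106 * 5 = 530
Step 2: Add 14: 530+14=544; split 1:5 first = 544*1/6 = 272/3
Step 3: Inverse prop: k = (272/3)*7; new y = k/11 = 272/3*7/11 = 1904/33
Final result = 1904/33

1904/33


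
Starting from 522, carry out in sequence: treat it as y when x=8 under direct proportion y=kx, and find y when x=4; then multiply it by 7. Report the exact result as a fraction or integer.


Start with 522.
Step 1: Direct prop: k = (522)/8; new y = k*4 = 522*4/8 = 261
Step 2: Multiply by 7: 261 * 7 = 1827
Final result = 1827

1827


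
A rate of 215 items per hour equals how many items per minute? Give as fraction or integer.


Converting from per hour to per minute
Rate = 215 items per hour
Divide by 60: 215/60
= 43/12 items per minute

43/12


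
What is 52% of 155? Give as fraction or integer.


Compute 52% of 155
Convert percentage: 52% = 52/100
Multiply: 155 * 52/100
= 8060/100
= 403/5

403/5


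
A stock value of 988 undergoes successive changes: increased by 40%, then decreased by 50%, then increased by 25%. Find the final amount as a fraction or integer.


Start: 988
Step 1: increase by 40% => multiply by 140/100
  988 * 140/100 = 6916/5
Step 2: decrease by 50% => multiply by 50/100
  6916/5 * 50/100 = 3458/5
Step 3: increase by 25% => multiply by 125/100
  3458/5 * 125/100 = 1729/2
Final value = 1729/2

1729/2


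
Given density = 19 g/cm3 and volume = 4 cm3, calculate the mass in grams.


Using mass = density * volume
Density = 19 g/cm3
Volume = 4 cm3
Mass = 19 * 4
= 76 g

76


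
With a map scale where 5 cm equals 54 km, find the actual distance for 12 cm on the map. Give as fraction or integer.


Map scale: 5 cm = 54 km
Measured distance on map = 12 cm
Set up proportion: 12 * 54 / 5
= 648 / 5
= 648/5 km

648/5


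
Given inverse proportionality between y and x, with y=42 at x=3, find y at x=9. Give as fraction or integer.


Inverse proportion: y = k/x
Find k: k = 3 * 42 = 126
Compute y at x=9: y = 126/9
y = 14

14


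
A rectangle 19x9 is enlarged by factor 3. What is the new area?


Original dimensions: 19 x 9
Enlargement factor = 3
New width = 19 * 3 = 57
New height = 9 * 3 = 27
New area = 57 * 27 = 1539

1539


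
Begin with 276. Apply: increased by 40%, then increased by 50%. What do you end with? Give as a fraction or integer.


Start: 276
Step 1: increase by 40% => multiply by 140/100
  276 * 140/100 = 1932/5
Step 2: increase by 50% => multiply by 150/100
  1932/5 * 150/100 = 2898/5
Final value = 2898/5

2898/5


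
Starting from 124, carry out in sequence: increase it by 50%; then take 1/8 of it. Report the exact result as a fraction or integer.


Start with 124.
Step 1: Increase by 50%: 124 * 150/100 = 186
Step 2: Take 1/8: 186 * 1/8 = 93/4
Final result = 93/4

93/4


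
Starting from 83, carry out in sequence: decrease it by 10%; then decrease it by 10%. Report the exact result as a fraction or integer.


Start with 83.
Step 1: Decrease by 10%: 83 * 90/100 = 747/10
Step 2: Decrease by 10%: 747/10 * 90/100 = 6723/100
Final result = 6723/100

6723/100


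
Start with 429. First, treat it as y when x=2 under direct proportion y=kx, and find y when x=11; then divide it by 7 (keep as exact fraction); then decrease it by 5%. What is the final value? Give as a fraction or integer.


Start with 429.
Step 1: Direct prop: k = (429)/2; new y = k*11 = 429*11/2 = 4719/2
Step 2: Divide by 7: 4719/2 / 7 = 4719/14
Step 3: Decrease by 5%: 4719/14 * 95/100 = 89661/280
Final result = 89661/280

89661/280


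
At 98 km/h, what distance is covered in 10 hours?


Using distance = speed * time
Speed = 98 km/h
Time = 10 hours
Distance = 98 * 10
= 980 km

980


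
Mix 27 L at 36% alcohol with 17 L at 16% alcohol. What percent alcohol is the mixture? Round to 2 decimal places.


Solute in mixture 1 = 36% of 27 L = 27*36/100 = 243/25 L
Solute in mixture 2 = 16% of 17 L = 17*16/100 = 68/25 L
Total solute = 243/25 + 68/25 = 311/25 L
Total volume = 27 + 17 = 44 L
Final concentration = 311/25/44 * 100 = 28.27%

28.27


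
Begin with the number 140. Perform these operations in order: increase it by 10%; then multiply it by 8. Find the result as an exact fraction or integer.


Start with 140.
Step 1: Increase by 10%: 140 * 110/100 = 154
Step 2: Multiply by 8: 154 * 8 = 1232
Final result = 1232

1232


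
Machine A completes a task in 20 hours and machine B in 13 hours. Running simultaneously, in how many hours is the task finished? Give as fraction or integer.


Rate of A = 1/20 job per hour
Rate of B = 1/13 job per hour
Combined rate = 1/20 + 1/13
Find common denominator: (13 + 20)/(20*13) = 33/260
Combined rate = 33/260 job per hour
Time together = 1 / (33/260) = 260/33 hours

260/33


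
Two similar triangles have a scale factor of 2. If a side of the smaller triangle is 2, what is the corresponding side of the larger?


Similar triangles have proportional sides
Scale factor = 2
Smaller side = 2
Corresponding larger side = 2 * 2
= 4

4


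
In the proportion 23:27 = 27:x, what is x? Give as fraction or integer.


Setting up: 23/27 = 27/x
Cross multiply: 23 * x = 27 * 27
23x = 729
x = 729/23
x = 729/23

729/23


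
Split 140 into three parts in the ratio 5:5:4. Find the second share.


Ratio = 5:5:4
Total parts = 5 + 5 + 4 = 14
Value per part = 140 / 14 = 10
First share = 5 * 10 = 50
Middle share = 5 * 10 = 50
Third share = 4 * 10 = 40

50


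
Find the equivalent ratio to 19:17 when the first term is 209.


Original ratio: 19:17
First term target: 209
Scale factor = 209 / 19 = 11
Multiply second term: 17 * 11 = 187
Equivalent ratio = 209:187

209:187


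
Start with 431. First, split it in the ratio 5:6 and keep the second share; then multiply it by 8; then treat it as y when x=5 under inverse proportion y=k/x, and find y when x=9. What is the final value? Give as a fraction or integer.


Start with 431.
Step 1: Split 5:6, second share = 431 * 6/11 = 2586/11
Step 2: Multiply by 8: 2586/11 * 8 = 20688/11
Step 3: Inverse prop: k = (20688/11)*5; new y = k/9 = 20688/11*5/9 = 34480/33
Final result = 34480/33

34480/33


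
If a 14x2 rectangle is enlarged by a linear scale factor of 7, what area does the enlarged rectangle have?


Original dimensions: 14 x 2
Enlargement factor = 7
New width = 14 * 7 = 98
New height = 2 * 7 = 14
New area = 98 * 14 = 1372

1372


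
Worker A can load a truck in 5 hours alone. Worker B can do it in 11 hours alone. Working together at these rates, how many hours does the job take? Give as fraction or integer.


Rate of A = 1/5 job per hour
Rate of B = 1/11 job per hour
Combined rate = 1/5 + 1/11
Find common denominator: (11 + 5)/(5*11) = 16/55
Combined rate = 16/55 job per hour
Time together = 1 / (16/55) = 55/16 hours

55/16


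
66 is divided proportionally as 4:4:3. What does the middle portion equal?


Ratio = 4:4:3
Total parts = 4 + 4 + 3 = 11
Value per part = 66 / 11 = 6
First share = 4 * 6 = 24
Middle share = 4 * 6 = 24
Third share = 3 * 6 = 18

24


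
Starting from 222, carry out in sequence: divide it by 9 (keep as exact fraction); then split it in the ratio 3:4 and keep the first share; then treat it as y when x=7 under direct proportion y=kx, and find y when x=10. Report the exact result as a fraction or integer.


Start with 222.
Step 1: Divide by 9: 222 / 9 = 74/3
Step 2: Split 3:4, first share = 74/3 * 3/7 = 74/7
Step 3: Direct prop: k = (74/7)/7; new y = k*10 = 74/7*10/7 = 740/49
Final result = 740/49

740/49


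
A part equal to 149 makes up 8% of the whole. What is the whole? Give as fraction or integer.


Given: 149 is 8% of the whole
Set up: 149 = 8/100 * whole
whole = 149 * 100 / 8
whole = 14900 / 8
whole = 3725/2

3725/2


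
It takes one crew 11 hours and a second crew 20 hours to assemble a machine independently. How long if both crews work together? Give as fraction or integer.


Rate of A = 1/11 job per hour
Rate of B = 1/20 job per hour
Combined rate = 1/11 + 1/20
Find common denominator: (20 + 11)/(11*20) = 31/220
Combined rate = 31/220 job per hour
Time together = 1 / (31/220) = 220/31 hours

220/31


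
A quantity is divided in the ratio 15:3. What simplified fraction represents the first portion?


Total parts = 15 + 3 = 18
First part fraction = 15/18
Simplify: 15/18 = 5/6

5/6


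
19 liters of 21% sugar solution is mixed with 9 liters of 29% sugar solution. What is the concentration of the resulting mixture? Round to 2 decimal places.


Solute in mixture 1 = 21% of 19 L = 19*21/100 = 399/100 L
Solute in mixture 2 = 29% of 9 L = 9*29/100 = 261/100 L
Total solute = 399/100 + 261/100 = 33/5 L
Total volume = 19 + 9 = 28 L
Final concentration = 33/5/28 * 100 = 23.57%

23.57


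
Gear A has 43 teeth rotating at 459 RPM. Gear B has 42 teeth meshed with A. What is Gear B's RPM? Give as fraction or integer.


Gear ratio: teeth_A * RPM_A = teeth_B * RPM_B
43 * 459 = 42 * RPM_B
19737 = 42 * RPM_B
RPM_B = 19737 / 42
RPM_B = 6579/14

6579/14


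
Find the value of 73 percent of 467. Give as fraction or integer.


Compute 73% of 467
Convert percentage: 73% = 73/100
Multiply: 467 * 73/100
= 34091/100
= 34091/100

34091/100


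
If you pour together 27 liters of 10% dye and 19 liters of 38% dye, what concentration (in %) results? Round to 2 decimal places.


Solute in mixture 1 = 10% of 27 L = 27*10/100 = 27/10 L
Solute in mixture 2 = 38% of 19 L = 19*38/100 = 361/50 L
Total solute = 27/10 + 361/50 = 248/25 L
Total volume = 27 + 19 = 46 L
Final concentration = 248/25/46 * 100 = 21.57%

21.57


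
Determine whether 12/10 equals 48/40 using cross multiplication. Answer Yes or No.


Cross multiply to check 12/10 = 48/40
Left cross product: 12 * 40 = 480
Right cross product: 10 * 48 = 480
480 = 480
Equal, so proportions match => Yes

Yes


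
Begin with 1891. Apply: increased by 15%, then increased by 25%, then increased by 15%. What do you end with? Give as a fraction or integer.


Start: 1891
Step 1: increase by 15% => multiply by 115/100
  1891 * 115/100 = 43493/20
Step 2: increase by 25% => multiply by 125/100
  43493/20 * 125/100 = 43493/16
Step 3: increase by 15% => multiply by 115/100
  43493/16 * 115/100 = 1000339/320
Final value = 1000339/320

1000339/320


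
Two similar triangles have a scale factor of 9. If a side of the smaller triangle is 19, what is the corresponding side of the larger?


Similar triangles have proportional sides
Scale factor = 9
Smaller side = 19
Corresponding larger side = 19 * 9
= 171

171


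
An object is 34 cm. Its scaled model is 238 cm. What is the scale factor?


Original length = 34 cm
Scaled length = 238 cm
Scale factor = 238 / 34
= 7

7


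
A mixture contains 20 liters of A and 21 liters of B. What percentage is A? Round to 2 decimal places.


Volume of A = 20 L
Volume of B = 21 L
Total volume = 20 + 21 = 41 L
Percentage of A = (20/41) * 100
= 48.78%

48.78


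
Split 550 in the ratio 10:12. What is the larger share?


Total parts = 10 + 12 = 22
Value per part = 550 / 22 = 25
First share = 10 * 25 = 250
Second share = 12 * 25 = 300
Larger share = 300

300


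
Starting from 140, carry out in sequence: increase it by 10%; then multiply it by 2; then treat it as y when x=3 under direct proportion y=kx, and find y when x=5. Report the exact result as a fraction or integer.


Start with 140.
Step 1: Increase by 10%: 140 * 110/100 = 154
Step 2: Multiply by 2: 154 * 2 = 308
Step 3: Direct prop: k = (308)/3; new y = k*5 = 308*5/3 = 1540/3
Final result = 1540/3

1540/3


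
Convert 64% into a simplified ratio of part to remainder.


Part = 64%, Remainder = 36%
Ratio = 64:36
GCD(64, 36) = 4
Simplify: 16:9 = 16:9

16:9


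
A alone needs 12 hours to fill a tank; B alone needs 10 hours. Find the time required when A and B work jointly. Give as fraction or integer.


Rate of A = 1/12 job per hour
Rate of B = 1/10 job per hour
Combined rate = 1/12 + 1/10
Find common denominator: (10 + 12)/(12*10) = 22/120
Combined rate = 11/60 job per hour
Time together = 1 / (11/60) = 60/11 hours

60/11


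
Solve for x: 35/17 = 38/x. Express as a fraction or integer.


Setting up: 35/17 = 38/x
Cross multiply: 35 * x = 17 * 38
35x = 646
x = 646/35
x = 646/35

646/35


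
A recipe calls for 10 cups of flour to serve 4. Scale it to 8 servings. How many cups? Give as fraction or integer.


Original: 10 cups for 4 servings
Target servings = 8
Scaling factor = 8/4
New amount = 10 * 8/4
= 80/4
= 20 cups

20


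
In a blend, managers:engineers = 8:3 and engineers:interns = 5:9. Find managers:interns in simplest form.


Given a:b = 8:3 and b:c = 5:9
Make b consistent. Multiply first ratio by 5: a:b = 40:15
Multiply second ratio by 3: b:c = 15:27
Now b = 15 in both, so a:b:c = 40:15:27
Therefore a:c = 40:27
Simplify by GCD: a:c = 40:27

40:27


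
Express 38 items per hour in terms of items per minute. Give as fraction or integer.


Converting from per hour to per minute
Rate = 38 items per hour
Divide by 60: 38/60
= 19/30 items per minute

19/30


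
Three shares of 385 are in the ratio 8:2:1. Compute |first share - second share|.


Total parts = 8 + 2 + 1 = 11
Value per part = 385 / 11 = 35
Shares: 8*35=280, 2*35=70, 1*35=35
First share = 280, second share = 70
Difference = |280 - 70| = 210

210


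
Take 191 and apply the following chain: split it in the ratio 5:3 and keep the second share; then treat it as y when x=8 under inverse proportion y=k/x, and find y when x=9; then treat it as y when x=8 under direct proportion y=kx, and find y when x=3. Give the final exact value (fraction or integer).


Start with 191.
Step 1: Split 5:3, second share = 191 * 3/8 = 573/8
Step 2: Inverse prop: k = (573/8)*8; new y = k/9 = 573/8*8/9 = 191/3
Step 3: Direct prop: k = (191/3)/8; new y = k*3 = 191/3*3/8 = 191/8
Final result = 191/8

191/8


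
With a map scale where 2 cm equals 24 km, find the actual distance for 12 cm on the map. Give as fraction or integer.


Map scale: 2 cm = 24 km
Measured distance on map = 12 cm
Set up proportion: 12 * 24 / 2
= 288 / 2
= 144 km

144


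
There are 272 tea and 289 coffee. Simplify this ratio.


Find GCD(272, 289)
GCD = 17
Divide both by 17: 272/17 = 16, 289/17 = 17
Simplified ratio = 16:17

16:17


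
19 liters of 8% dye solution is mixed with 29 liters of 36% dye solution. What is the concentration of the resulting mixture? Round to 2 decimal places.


Solute in mixture 1 = 8% of 19 L = 19*8/100 = 38/25 L
Solute in mixture 2 = 36% of 29 L = 29*36/100 = 261/25 L
Total solute = 38/25 + 261/25 = 299/25 L
Total volume = 19 + 29 = 48 L
Final concentration = 299/25/48 * 100 = 24.92%

24.92


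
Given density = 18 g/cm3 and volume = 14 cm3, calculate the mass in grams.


Using mass = density * volume
Density = 18 g/cm3
Volume = 14 cm3
Mass = 18 * 14
= 252 g

252


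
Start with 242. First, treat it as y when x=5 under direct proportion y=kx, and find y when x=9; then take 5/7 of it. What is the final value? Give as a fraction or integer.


Start with 242.
Step 1: Direct prop: k = (242)/5; new y = k*9 = 242*9/5 = 2178/5
Step 2: Take 5/7: 2178/5 * 5/7 = 2178/7
Final result = 2178/7

2178/7


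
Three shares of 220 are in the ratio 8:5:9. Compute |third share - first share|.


Total parts = 8 + 5 + 9 = 22
Value per part = 220 / 22 = 10
Shares: 8*10=80, 5*10=50, 9*10=90
Third share = 90, first share = 80
Difference = |90 - 80| = 10

10


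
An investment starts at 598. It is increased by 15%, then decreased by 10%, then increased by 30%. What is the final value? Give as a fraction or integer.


Start: 598
Step 1: increase by 15% => multiply by 115/100
  598 * 115/100 = 6877/10
Step 2: decrease by 10% => multiply by 90/100
  6877/10 * 90/100 = 61893/100
Step 3: increase by 30% => multiply by 130/100
  61893/100 * 130/100 = 804609/1000
Final value = 804609/1000

804609/1000


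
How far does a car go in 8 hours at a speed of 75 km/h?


Using distance = speed * time
Speed = 75 km/h
Time = 8 hours
Distance = 75 * 8
= 600 km

600


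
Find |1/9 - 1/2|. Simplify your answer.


Simplify: 1/9 = 1/9 and 1/2 = 1/2
Find common denominator: LCD = 18
Convert: 2/18 and 9/18
Difference = |2 - 9|/18 = 7/18
Simplified = 7/18

7/18


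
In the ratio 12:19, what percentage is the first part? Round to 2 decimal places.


Total parts = 12 + 19 = 31
First part fraction = 12/31
Percentage = (12/31) * 100
= 0.387097 * 100
= 38.71%

38.71


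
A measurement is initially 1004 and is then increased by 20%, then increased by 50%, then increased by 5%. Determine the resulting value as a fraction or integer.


Start: 1004
Step 1: increase by 20% => multiply by 120/100
  1004 * 120/100 = 6024/5
Step 2: increase by 50% => multiply by 150/100
  6024/5 * 150/100 = 9036/5
Step 3: increase by 5% => multiply by 105/100
  9036/5 * 105/100 = 47439/25
Final value = 47439/25

47439/25


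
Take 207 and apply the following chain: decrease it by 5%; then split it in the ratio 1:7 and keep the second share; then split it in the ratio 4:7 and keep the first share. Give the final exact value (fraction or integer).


Start with 207.
Step 1: Decrease by 5%: 207 * 95/100 = 3933/20
Step 2: Split 1:7, second share = 3933/20 * 7/8 = 27531/160
Step 3: Split 4:7, first share = 27531/160 * 4/11 = 27531/440
Final result = 27531/440

27531/440


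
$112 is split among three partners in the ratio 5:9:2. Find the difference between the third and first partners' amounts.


Total parts = 5 + 9 + 2 = 16
Value per part = 112 / 16 = 7
Shares: 5*7=35, 9*7=63, 2*7=14
Third share = 14, first share = 35
Difference = |14 - 35| = 21

21


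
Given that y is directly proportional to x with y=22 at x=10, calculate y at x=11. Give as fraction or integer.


Direct proportion: y = kx
Find k: k = 22/10 = 11/5
Compute y at x=11: y = 11/5 * 11
y = 121/5

121/5


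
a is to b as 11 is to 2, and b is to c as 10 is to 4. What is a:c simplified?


Given a:b = 11:2 and b:c = 10:4
Make b consistent. Multiply first ratio by 10: a:b = 110:20
Multiply second ratio by 2: b:c = 20:8
Now b = 20 in both, so a:b:c = 110:20:8
Therefore a:c = 110:8
Simplify by GCD: a:c = 55:4

55:4


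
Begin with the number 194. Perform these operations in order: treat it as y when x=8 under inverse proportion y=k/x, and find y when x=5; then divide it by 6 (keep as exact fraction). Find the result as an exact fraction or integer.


Start with 194.
Step 1: Inverse prop: k = (194)*8; new y = k/5 = 194*8/5 = 1552/5
Step 2: Divide by 6: 1552/5 / 6 = 776/15
Final result = 776/15

776/15


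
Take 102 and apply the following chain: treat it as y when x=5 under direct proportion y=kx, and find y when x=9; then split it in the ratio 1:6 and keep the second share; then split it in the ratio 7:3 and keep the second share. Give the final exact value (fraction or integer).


Start with 102.
Step 1: Direct prop: k = (102)/5; new y = k*9 = 102*9/5 = 918/5
Step 2: Split 1:6, second share = 918/5 * 6/7 = 5508/35
Step 3: Split 7:3, second share = 5508/35 * 3/10 = 8262/175
Final result = 8262/175

8262/175


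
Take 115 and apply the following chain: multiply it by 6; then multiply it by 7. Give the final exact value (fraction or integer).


Start with 115.
Step 1: Multiply by 6: 115 * 6 = 690
Step 2: Multiply by 7: 690 * 7 = 4830
Final result = 4830

4830


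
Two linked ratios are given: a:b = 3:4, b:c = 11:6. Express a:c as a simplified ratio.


Given a:b = 3:4 and b:c = 11:6
Make b consistent. Multiply first ratio by 11: a:b = 33:44
Multiply second ratio by 4: b:c = 44:24
Now b = 44 in both, so a:b:c = 33:44:24
Therefore a:c = 33:24
Simplify by GCD: a:c = 11:8

11:8


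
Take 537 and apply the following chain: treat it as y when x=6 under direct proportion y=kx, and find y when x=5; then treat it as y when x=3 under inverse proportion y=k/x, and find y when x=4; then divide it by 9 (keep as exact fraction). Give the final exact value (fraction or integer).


Start with 537.
Step 1: Direct prop: k = (537)/6; new y = k*5 = 537*5/6 = 895/2
Step 2: Inverse prop: k = (895/2)*3; new y = k/4 = 895/2*3/4 = 2685/8
Step 3: Divide by 9: 2685/8 / 9 = 895/24
Final result = 895/24

895/24


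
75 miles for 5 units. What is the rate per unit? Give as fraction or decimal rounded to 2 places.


Total miles = 75
Number of units = 5
Unit rate = 75 / 5
= 15 miles per unit

15


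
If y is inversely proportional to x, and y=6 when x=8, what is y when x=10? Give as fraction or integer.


Inverse proportion: y = k/x
Find k: k = 8 * 6 = 48
Compute y at x=10: y = 48/10
y = 24/5

24/5


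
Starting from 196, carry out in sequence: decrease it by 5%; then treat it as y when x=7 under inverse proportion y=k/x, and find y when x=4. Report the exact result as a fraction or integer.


Start with 196.
Step 1: Decrease by 5%: 196 * 95/100 = 931/5
Step 2: Inverse prop: k = (931/5)*7; new y = k/4 = 931/5*7/4 = 6517/20
Final result = 6517/20

6517/20


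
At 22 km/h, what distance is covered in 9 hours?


Using distance = speed * time
Speed = 22 km/h
Time = 9 hours
Distance = 22 * 9
= 198 km

198


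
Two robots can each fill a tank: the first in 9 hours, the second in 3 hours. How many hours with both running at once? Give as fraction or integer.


Rate of A = 1/9 job per hour
Rate of B = 1/3 job per hour
Combined rate = 1/9 + 1/3
Find common denominator: (3 + 9)/(9*3) = 12/27
Combined rate = 4/9 job per hour
Time together = 1 / (4/9) = 9/4 hours

9/4


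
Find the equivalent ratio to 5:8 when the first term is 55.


Original ratio: 5:8
First term target: 55
Scale factor = 55 / 5 = 11
Multiply second term: 8 * 11 = 88
Equivalent ratio = 55:88

55:88


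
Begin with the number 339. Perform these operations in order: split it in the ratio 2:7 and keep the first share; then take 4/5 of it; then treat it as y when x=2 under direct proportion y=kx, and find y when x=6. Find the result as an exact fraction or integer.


Start with 339.
Step 1: Split 2:7, first share = 339 * 2/9 = 226/3
Step 2: Take 4/5: 226/3 * 4/5 = 904/15
Step 3: Direct prop: k = (904/15)/2; new y = k*6 = 904/15*6/2 = 904/5
Final result = 904/5

904/5


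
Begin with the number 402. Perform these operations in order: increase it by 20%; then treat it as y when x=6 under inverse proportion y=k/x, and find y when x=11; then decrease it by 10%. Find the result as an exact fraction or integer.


Start with 402.
Step 1: Increase by 20%: 402 * 120/100 = 2412/5
Step 2: Inverse prop: k = (2412/5)*6; new y = k/11 = 2412/5*6/11 = 14472/55
Step 3: Decrease by 10%: 14472/55 * 90/100 = 65124/275
Final result = 65124/275

65124/275


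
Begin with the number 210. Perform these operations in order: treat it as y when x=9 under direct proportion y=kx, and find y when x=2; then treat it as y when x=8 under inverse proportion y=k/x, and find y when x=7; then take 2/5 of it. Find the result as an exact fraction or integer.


Start with 210.
Step 1: Direct prop: k = (210)/9; new y = k*2 = 210*2/9 = 140/3
Step 2: Inverse prop: k = (140/3)*8; new y = k/7 = 140/3*8/7 = 160/3
Step 3: Take 2/5: 160/3 * 2/5 = 64/3
Final result = 64/3

64/3


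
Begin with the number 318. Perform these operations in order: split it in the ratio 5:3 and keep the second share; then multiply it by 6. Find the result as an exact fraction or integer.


Start with 318.
Step 1: Split 5:3, second share = 318 * 3/8 = 477/4
Step 2: Multiply by 6: 477/4 * 6 = 1431/2
Final result = 1431/2

1431/2


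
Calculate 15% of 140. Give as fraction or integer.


Compute 15% of 140
Convert percentage: 15% = 15/100
Multiply: 140 * 15/100
= 2100/100
= 21

21


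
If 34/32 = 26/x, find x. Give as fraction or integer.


Setting up: 34/32 = 26/x
Cross multiply: 34 * x = 32 * 26
34x = 832
x = 832/34
x = 416/17

416/17


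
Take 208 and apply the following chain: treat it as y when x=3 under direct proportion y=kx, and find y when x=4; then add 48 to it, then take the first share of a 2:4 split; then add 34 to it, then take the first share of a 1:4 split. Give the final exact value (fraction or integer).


Start with 208.
Step 1: Direct prop: k = (208)/3; new y = k*4 = 208*4/3 = 832/3
Step 2: Add 48: 832/3+48=976/3; split 2:4 first = 976/3*2/6 = 976/9
Step 3: Add 34: 976/9+34=1282/9; split 1:4 first = 1282/9*1/5 = 1282/45
Final result = 1282/45

1282/45


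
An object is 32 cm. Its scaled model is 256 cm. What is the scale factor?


Original length = 32 cm
Scaled length = 256 cm
Scale factor = 256 / 32
= 8

8


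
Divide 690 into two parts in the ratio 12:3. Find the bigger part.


Total parts = 12 + 3 = 15
Value per part = 690 / 15 = 46
First share = 12 * 46 = 552
Second share = 3 * 46 = 138
Larger share = 552

552


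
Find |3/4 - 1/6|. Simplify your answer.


Simplify: 3/4 = 3/4 and 1/6 = 1/6
Find common denominator: LCD = 12
Convert: 9/12 and 2/12
Difference = |9 - 2|/12 = 7/12
Simplified = 7/12

7/12


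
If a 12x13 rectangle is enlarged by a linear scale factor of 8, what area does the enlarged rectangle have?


Original dimensions: 12 x 13
Enlargement factor = 8
New width = 12 * 8 = 96
New height = 13 * 8 = 104
New area = 96 * 104 = 9984

9984


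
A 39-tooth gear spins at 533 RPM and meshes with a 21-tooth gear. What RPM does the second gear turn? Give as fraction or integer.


Gear ratio: teeth_A * RPM_A = teeth_B * RPM_B
39 * 533 = 21 * RPM_B
20787 = 21 * RPM_B
RPM_B = 20787 / 21
RPM_B = 6929/7

6929/7


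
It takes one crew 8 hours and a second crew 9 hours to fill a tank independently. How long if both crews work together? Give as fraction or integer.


Rate of A = 1/8 job per hour
Rate of B = 1/9 job per hour
Combined rate = 1/8 + 1/9
Find common denominator: (9 + 8)/(8*9) = 17/72
Combined rate = 17/72 job per hour
Time together = 1 / (17/72) = 72/17 hours

72/17


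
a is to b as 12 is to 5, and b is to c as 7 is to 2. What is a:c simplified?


Given a:b = 12:5 and b:c = 7:2
Make b consistent. Multiply first ratio by 7: a:b = 84:35
Multiply second ratio by 5: b:c = 35:10
Now b = 35 in both, so a:b:c = 84:35:10
Therefore a:c = 84:10
Simplify by GCD: a:c = 42:5

42:5


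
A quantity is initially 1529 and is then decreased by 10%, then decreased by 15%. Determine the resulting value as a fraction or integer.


Start: 1529
Step 1: decrease by 10% => multiply by 90/100
  1529 * 90/100 = 13761/10
Step 2: decrease by 15% => multiply by 85/100
  13761/10 * 85/100 = 233937/200
Final value = 233937/200

233937/200


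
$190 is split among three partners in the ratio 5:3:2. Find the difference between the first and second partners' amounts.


Total parts = 5 + 3 + 2 = 10
Value per part = 190 / 10 = 19
Shares: 5*19=95, 3*19=57, 2*19=38
First share = 95, second share = 57
Difference = |95 - 57| = 38

38


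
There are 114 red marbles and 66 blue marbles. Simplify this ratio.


Find GCD(114, 66)
GCD = 6
Divide both by 6: 114/6 = 19, 66/6 = 11
Simplified ratio = 19:11

19:11


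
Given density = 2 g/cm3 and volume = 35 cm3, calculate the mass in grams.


Using mass = density * volume
Density = 2 g/cm3
Volume = 35 cm3
Mass = 2 * 35
= 70 g

70


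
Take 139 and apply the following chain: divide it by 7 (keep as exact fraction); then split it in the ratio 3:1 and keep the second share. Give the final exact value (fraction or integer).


Start with 139.
Step 1: Divide by 7: 139 / 7 = 139/7
Step 2: Split 3:1, second share = 139/7 * 1/4 = 139/28
Final result = 139/28

139/28


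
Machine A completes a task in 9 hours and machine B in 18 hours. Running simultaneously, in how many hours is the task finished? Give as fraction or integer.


Rate of A = 1/9 job per hour
Rate of B = 1/18 job per hour
Combined rate = 1/9 + 1/18
Find common denominator: (18 + 9)/(9*18) = 27/162
Combined rate = 1/6 job per hour
Time together = 1 / (1/6) = 6 hours

6


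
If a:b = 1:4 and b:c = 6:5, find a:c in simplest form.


Given a:b = 1:4 and b:c = 6:5
Make b consistent. Multiply first ratio by 6: a:b = 6:24
Multiply second ratio by 4: b:c = 24:20
Now b = 24 in both, so a:b:c = 6:24:20
Therefore a:c = 6:20
Simplify by GCD: a:c = 3:10

3:10


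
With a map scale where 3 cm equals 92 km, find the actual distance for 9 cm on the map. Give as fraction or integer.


Map scale: 3 cm = 92 km
Measured distance on map = 9 cm
Set up proportion: 9 * 92 / 3
= 828 / 3
= 276 km

276


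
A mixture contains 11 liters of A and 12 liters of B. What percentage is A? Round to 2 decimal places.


Volume of A = 11 L
Volume of B = 12 L
Total volume = 11 + 12 = 23 L
Percentage of A = (11/23) * 100
= 47.83%

47.83


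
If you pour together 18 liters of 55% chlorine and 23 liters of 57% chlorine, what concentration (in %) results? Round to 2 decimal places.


Solute in mixture 1 = 55% of 18 L = 18*55/100 = 99/10 L
Solute in mixture 2 = 57% of 23 L = 23*57/100 = 1311/100 L
Total solute = 99/10 + 1311/100 = 2301/100 L
Total volume = 18 + 23 = 41 L
Final concentration = 2301/100/41 * 100 = 56.12%

56.12


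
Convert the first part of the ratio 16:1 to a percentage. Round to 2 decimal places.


Total parts = 16 + 1 = 17
First part fraction = 16/17
Percentage = (16/17) * 100
= 0.941176 * 100
= 94.12%

94.12


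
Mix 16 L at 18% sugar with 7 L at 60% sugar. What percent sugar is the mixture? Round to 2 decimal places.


Solute in mixture 1 = 18% of 16 L = 16*18/100 = 72/25 L
Solute in mixture 2 = 60% of 7 L = 7*60/100 = 21/5 L
Total solute = 72/25 + 21/5 = 177/25 L
Total volume = 16 + 7 = 23 L
Final concentration = 177/25/23 * 100 = 30.78%

30.78


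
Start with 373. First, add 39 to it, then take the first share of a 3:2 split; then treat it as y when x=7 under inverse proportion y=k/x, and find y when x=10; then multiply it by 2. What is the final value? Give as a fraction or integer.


Start with 373.
Step 1: Add 39: 373+39=412; split 3:2 first = 412*3/5 = 1236/5
Step 2: Inverse prop: k = (1236/5)*7; new y = k/10 = 1236/5*7/10 = 4326/25
Step 3: Multiply by 2: 4326/25 * 2 = 8652/25
Final result = 8652/25

8652/25


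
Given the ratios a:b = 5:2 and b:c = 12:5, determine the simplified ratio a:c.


Given a:b = 5:2 and b:c = 12:5
Make b consistent. Multiply first ratio by 12: a:b = 60:24
Multiply second ratio by 2: b:c = 24:10
Now b = 24 in both, so a:b:c = 60:24:10
Therefore a:c = 60:10
Simplify by GCD: a:c = 6:1

6:1


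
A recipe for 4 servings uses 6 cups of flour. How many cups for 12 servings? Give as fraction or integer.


Original: 6 cups for 4 servings
Target servings = 12
Scaling factor = 12/4
New amount = 6 * 12/4
= 72/4
= 18 cups

18


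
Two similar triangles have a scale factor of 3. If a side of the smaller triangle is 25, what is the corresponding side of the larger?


Similar triangles have proportional sides
Scale factor = 3
Smaller side = 25
Corresponding larger side = 25 * 3
= 75

75


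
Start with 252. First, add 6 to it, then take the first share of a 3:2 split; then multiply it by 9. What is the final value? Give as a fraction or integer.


Start with 252.
Step 1: Add 6: 252+6=258; split 3:2 first = 258*3/5 = 774/5
Step 2: Multiply by 9: 774/5 * 9 = 6966/5
Final result = 6966/5

6966/5


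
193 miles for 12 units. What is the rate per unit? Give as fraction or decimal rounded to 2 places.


Total miles = 193
Number of units = 12
Unit rate = 193 / 12
= 16.08 miles per unit

16.08


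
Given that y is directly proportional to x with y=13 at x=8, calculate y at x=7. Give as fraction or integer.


Direct proportion: y = kx
Find k: k = 13/8 = 13/8
Compute y at x=7: y = 13/8 * 7
y = 91/8

91/8
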